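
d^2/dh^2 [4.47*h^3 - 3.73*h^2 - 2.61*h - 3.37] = 26.82*h - 7.46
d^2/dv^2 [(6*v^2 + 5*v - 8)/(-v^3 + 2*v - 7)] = 2*(-6*v^6 - 15*v^5 + 12*v^4 + 284*v^3 + 162*v^2 - 168*v - 332)/(v^9 - 6*v^7 + 21*v^6 + 12*v^5 - 84*v^4 + 139*v^3 + 84*v^2 - 294*v + 343)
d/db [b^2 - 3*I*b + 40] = 2*b - 3*I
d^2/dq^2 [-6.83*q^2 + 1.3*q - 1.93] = -13.6600000000000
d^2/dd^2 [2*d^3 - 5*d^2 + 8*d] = 12*d - 10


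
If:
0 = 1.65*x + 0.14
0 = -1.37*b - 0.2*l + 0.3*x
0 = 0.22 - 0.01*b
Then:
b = 22.00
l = -150.83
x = -0.08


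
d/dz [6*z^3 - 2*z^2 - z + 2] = 18*z^2 - 4*z - 1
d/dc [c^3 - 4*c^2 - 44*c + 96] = 3*c^2 - 8*c - 44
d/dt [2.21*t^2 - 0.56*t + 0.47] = 4.42*t - 0.56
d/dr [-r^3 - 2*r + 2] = -3*r^2 - 2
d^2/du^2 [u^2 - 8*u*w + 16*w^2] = 2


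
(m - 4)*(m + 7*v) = m^2 + 7*m*v - 4*m - 28*v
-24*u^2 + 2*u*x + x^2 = (-4*u + x)*(6*u + x)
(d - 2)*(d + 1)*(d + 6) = d^3 + 5*d^2 - 8*d - 12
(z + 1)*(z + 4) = z^2 + 5*z + 4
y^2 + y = y*(y + 1)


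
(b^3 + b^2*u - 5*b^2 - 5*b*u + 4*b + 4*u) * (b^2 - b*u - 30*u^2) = b^5 - 5*b^4 - 31*b^3*u^2 + 4*b^3 - 30*b^2*u^3 + 155*b^2*u^2 + 150*b*u^3 - 124*b*u^2 - 120*u^3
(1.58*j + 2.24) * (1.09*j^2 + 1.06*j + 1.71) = 1.7222*j^3 + 4.1164*j^2 + 5.0762*j + 3.8304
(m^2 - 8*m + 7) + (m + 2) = m^2 - 7*m + 9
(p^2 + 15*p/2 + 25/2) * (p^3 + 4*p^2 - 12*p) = p^5 + 23*p^4/2 + 61*p^3/2 - 40*p^2 - 150*p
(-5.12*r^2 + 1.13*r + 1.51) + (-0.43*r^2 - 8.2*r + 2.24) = -5.55*r^2 - 7.07*r + 3.75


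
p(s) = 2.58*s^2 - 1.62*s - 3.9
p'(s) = 5.16*s - 1.62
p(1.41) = -1.05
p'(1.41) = 5.66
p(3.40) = 20.42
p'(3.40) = 15.92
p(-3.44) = 32.20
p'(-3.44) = -19.37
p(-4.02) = 44.31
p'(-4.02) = -22.36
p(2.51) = 8.29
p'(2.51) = 11.33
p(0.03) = -3.95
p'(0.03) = -1.47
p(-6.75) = 124.59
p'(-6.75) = -36.45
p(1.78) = 1.39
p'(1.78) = 7.56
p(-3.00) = 24.18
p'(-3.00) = -17.10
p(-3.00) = 24.18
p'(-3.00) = -17.10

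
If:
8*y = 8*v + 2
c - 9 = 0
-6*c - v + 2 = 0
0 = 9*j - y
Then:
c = 9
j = -23/4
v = -52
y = -207/4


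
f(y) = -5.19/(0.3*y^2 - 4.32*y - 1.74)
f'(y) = -5.19*(4.32 - 0.6*y)/(0.3*y^2 - 4.32*y - 1.74)^2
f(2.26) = 0.52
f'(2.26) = -0.15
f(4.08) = 0.36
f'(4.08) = -0.05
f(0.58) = 1.25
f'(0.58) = -1.20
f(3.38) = 0.40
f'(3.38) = -0.07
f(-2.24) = -0.55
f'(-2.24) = -0.33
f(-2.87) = -0.40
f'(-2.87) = -0.18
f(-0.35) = 27.14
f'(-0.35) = -642.78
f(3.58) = 0.39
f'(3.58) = -0.06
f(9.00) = 0.32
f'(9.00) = 0.02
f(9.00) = 0.32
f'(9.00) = 0.02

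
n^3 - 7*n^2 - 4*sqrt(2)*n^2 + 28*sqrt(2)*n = n*(n - 7)*(n - 4*sqrt(2))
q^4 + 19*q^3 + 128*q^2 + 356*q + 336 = (q + 2)*(q + 4)*(q + 6)*(q + 7)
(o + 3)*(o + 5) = o^2 + 8*o + 15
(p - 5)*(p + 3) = p^2 - 2*p - 15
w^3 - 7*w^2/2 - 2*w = w*(w - 4)*(w + 1/2)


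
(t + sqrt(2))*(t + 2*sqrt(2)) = t^2 + 3*sqrt(2)*t + 4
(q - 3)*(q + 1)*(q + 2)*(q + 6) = q^4 + 6*q^3 - 7*q^2 - 48*q - 36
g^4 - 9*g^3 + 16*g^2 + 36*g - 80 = (g - 5)*(g - 4)*(g - 2)*(g + 2)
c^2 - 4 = (c - 2)*(c + 2)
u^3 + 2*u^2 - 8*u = u*(u - 2)*(u + 4)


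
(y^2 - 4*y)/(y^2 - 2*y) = (y - 4)/(y - 2)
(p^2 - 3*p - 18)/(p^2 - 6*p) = (p + 3)/p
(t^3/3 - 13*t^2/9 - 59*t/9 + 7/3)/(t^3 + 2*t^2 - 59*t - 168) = (3*t^2 - 22*t + 7)/(9*(t^2 - t - 56))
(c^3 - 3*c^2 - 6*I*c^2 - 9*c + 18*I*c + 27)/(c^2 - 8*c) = (c^3 + c^2*(-3 - 6*I) + 9*c*(-1 + 2*I) + 27)/(c*(c - 8))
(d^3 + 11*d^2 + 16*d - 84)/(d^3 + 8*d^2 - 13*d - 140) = (d^2 + 4*d - 12)/(d^2 + d - 20)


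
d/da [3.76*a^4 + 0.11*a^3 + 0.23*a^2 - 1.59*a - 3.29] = 15.04*a^3 + 0.33*a^2 + 0.46*a - 1.59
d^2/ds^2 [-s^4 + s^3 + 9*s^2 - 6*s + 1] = -12*s^2 + 6*s + 18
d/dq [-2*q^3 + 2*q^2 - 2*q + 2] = -6*q^2 + 4*q - 2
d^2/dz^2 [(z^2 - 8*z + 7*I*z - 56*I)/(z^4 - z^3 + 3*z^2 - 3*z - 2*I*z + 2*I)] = (6*z^6 + z^5*(-102 + 96*I) + z^4*(-62 - 1436*I) + z^3*(2614 + 1844*I) + z^2*(-3852 - 60*I) + z*(2516 - 2024*I) - 644 + 712*I)/(z^10 + z^9*(-3 + 2*I) + z^8*(9 - 6*I) + z^7*(-19 + 14*I) + z^6*(35 - 26*I) + z^5*(-57 + 30*I) + z^4*(71 - 26*I) + z^3*(-77 + 10*I) + z^2*(60 + 18*I) + z*(-20 - 24*I) + 8*I)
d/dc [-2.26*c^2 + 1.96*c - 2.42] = 1.96 - 4.52*c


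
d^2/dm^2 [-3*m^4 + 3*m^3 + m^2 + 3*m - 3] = -36*m^2 + 18*m + 2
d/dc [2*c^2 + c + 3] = 4*c + 1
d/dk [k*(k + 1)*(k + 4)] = 3*k^2 + 10*k + 4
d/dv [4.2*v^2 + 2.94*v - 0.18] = 8.4*v + 2.94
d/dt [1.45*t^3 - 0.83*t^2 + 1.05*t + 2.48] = 4.35*t^2 - 1.66*t + 1.05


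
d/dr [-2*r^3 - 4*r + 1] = -6*r^2 - 4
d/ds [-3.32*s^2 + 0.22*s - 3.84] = 0.22 - 6.64*s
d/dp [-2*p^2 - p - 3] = -4*p - 1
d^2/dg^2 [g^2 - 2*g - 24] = 2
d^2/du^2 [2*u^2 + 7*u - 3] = 4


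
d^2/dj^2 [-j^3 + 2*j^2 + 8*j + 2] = 4 - 6*j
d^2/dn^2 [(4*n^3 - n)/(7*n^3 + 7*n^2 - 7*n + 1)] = 2*(-196*n^6 + 441*n^5 - 315*n^4 + 70*n^3 - 42*n^2 + 33*n - 7)/(343*n^9 + 1029*n^8 - 1568*n^6 + 294*n^5 + 882*n^4 - 616*n^3 + 168*n^2 - 21*n + 1)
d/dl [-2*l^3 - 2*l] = -6*l^2 - 2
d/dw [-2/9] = 0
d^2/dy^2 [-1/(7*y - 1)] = -98/(7*y - 1)^3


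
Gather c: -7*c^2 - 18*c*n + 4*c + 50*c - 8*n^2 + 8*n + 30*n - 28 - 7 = -7*c^2 + c*(54 - 18*n) - 8*n^2 + 38*n - 35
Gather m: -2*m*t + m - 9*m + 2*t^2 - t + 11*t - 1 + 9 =m*(-2*t - 8) + 2*t^2 + 10*t + 8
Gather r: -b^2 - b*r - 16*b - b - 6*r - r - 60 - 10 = -b^2 - 17*b + r*(-b - 7) - 70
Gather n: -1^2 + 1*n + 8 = n + 7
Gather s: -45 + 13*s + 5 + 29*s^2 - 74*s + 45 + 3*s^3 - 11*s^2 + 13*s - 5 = 3*s^3 + 18*s^2 - 48*s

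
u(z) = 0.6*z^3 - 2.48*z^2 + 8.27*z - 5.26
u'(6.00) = 43.31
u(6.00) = 84.68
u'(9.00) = 109.43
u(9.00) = 305.69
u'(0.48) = 6.30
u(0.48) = -1.80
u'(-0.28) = 9.80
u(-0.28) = -7.78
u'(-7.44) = 144.81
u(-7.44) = -451.16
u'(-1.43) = 19.04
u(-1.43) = -23.91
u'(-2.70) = 34.78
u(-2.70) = -57.48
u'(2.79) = 8.44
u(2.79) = 11.54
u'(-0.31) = 9.98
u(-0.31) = -8.08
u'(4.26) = 19.81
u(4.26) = 31.35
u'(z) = 1.8*z^2 - 4.96*z + 8.27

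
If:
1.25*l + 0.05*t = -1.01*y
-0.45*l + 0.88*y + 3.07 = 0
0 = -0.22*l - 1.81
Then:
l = -8.23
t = 361.14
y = -7.70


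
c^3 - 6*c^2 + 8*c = c*(c - 4)*(c - 2)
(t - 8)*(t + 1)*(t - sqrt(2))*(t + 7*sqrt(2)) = t^4 - 7*t^3 + 6*sqrt(2)*t^3 - 42*sqrt(2)*t^2 - 22*t^2 - 48*sqrt(2)*t + 98*t + 112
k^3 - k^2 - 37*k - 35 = (k - 7)*(k + 1)*(k + 5)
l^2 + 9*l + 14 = (l + 2)*(l + 7)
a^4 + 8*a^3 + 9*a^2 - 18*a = a*(a - 1)*(a + 3)*(a + 6)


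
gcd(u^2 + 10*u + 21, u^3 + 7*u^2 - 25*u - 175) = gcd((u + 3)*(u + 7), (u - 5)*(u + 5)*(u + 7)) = u + 7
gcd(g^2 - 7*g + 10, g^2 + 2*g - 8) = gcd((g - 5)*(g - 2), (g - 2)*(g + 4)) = g - 2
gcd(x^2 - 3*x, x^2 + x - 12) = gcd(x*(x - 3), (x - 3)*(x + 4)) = x - 3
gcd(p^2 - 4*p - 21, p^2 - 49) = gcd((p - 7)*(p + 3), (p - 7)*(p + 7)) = p - 7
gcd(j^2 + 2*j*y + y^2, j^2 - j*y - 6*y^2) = 1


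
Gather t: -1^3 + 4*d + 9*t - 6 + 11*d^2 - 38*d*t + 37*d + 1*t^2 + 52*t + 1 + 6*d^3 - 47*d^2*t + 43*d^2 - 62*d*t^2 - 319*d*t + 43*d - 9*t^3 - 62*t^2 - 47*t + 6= 6*d^3 + 54*d^2 + 84*d - 9*t^3 + t^2*(-62*d - 61) + t*(-47*d^2 - 357*d + 14)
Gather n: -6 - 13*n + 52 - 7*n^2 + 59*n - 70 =-7*n^2 + 46*n - 24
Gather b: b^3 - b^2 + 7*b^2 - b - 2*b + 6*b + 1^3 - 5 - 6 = b^3 + 6*b^2 + 3*b - 10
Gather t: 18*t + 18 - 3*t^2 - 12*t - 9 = -3*t^2 + 6*t + 9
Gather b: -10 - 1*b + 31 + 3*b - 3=2*b + 18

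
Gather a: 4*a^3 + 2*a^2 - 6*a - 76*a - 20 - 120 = 4*a^3 + 2*a^2 - 82*a - 140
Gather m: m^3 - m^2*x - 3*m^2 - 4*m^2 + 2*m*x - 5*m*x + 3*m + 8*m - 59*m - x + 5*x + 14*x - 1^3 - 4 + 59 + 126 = m^3 + m^2*(-x - 7) + m*(-3*x - 48) + 18*x + 180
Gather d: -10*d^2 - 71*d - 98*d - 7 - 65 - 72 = -10*d^2 - 169*d - 144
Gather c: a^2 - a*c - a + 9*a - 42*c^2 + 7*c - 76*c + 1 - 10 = a^2 + 8*a - 42*c^2 + c*(-a - 69) - 9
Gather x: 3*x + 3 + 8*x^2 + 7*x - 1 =8*x^2 + 10*x + 2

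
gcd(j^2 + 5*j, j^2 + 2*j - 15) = j + 5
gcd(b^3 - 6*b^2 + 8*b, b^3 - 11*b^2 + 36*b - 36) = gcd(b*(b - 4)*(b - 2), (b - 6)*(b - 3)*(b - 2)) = b - 2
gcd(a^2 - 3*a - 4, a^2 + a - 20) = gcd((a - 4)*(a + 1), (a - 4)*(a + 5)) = a - 4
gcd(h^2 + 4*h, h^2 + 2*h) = h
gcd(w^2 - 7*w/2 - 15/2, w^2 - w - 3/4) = 1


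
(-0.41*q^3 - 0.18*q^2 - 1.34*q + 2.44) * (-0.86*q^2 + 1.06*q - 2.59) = 0.3526*q^5 - 0.2798*q^4 + 2.0235*q^3 - 3.0526*q^2 + 6.057*q - 6.3196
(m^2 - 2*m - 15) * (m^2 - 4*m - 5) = m^4 - 6*m^3 - 12*m^2 + 70*m + 75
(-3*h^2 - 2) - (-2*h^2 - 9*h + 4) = -h^2 + 9*h - 6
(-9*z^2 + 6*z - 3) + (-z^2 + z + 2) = -10*z^2 + 7*z - 1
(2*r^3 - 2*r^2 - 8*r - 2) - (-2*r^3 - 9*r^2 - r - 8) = 4*r^3 + 7*r^2 - 7*r + 6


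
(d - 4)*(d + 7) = d^2 + 3*d - 28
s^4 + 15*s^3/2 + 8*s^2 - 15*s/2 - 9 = (s - 1)*(s + 1)*(s + 3/2)*(s + 6)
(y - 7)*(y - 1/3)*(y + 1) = y^3 - 19*y^2/3 - 5*y + 7/3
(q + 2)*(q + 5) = q^2 + 7*q + 10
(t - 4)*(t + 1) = t^2 - 3*t - 4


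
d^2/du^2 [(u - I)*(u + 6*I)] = 2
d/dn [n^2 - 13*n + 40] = 2*n - 13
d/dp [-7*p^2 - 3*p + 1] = -14*p - 3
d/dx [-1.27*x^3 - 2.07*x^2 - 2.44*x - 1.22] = -3.81*x^2 - 4.14*x - 2.44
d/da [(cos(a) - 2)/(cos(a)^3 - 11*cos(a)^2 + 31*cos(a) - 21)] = (91*cos(a) - 17*cos(2*a) + cos(3*a) - 99)*sin(a)/(2*(cos(a)^3 - 11*cos(a)^2 + 31*cos(a) - 21)^2)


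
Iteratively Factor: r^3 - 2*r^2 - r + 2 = (r + 1)*(r^2 - 3*r + 2) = (r - 1)*(r + 1)*(r - 2)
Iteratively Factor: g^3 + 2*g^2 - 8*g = (g + 4)*(g^2 - 2*g) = (g - 2)*(g + 4)*(g)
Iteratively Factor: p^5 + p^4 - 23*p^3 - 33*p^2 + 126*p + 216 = (p - 3)*(p^4 + 4*p^3 - 11*p^2 - 66*p - 72) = (p - 4)*(p - 3)*(p^3 + 8*p^2 + 21*p + 18) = (p - 4)*(p - 3)*(p + 2)*(p^2 + 6*p + 9) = (p - 4)*(p - 3)*(p + 2)*(p + 3)*(p + 3)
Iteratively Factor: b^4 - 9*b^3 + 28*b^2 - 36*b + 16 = (b - 2)*(b^3 - 7*b^2 + 14*b - 8) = (b - 2)^2*(b^2 - 5*b + 4) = (b - 4)*(b - 2)^2*(b - 1)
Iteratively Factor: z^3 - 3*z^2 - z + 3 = (z - 1)*(z^2 - 2*z - 3) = (z - 1)*(z + 1)*(z - 3)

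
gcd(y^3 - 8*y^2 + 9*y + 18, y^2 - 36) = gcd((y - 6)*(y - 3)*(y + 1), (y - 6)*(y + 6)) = y - 6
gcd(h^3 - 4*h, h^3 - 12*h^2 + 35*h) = h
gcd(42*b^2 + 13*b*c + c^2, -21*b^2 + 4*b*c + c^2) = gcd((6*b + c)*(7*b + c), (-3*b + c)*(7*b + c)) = 7*b + c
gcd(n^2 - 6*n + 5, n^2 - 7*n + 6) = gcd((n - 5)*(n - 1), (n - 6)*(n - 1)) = n - 1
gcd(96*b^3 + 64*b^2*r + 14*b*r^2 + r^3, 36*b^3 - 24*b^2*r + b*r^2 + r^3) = 6*b + r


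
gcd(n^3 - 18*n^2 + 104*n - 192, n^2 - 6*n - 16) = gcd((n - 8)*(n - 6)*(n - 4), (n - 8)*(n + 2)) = n - 8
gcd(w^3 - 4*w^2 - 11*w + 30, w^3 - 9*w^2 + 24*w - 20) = w^2 - 7*w + 10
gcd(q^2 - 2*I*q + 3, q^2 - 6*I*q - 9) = q - 3*I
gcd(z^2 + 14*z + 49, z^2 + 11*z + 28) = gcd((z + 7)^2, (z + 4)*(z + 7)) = z + 7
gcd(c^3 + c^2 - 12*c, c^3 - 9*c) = c^2 - 3*c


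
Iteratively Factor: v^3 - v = (v - 1)*(v^2 + v) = (v - 1)*(v + 1)*(v)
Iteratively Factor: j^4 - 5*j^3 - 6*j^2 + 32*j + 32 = (j - 4)*(j^3 - j^2 - 10*j - 8) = (j - 4)*(j + 2)*(j^2 - 3*j - 4) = (j - 4)*(j + 1)*(j + 2)*(j - 4)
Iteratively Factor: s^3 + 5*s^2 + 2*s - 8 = (s + 2)*(s^2 + 3*s - 4) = (s + 2)*(s + 4)*(s - 1)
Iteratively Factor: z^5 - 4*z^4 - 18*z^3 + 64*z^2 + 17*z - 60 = (z - 3)*(z^4 - z^3 - 21*z^2 + z + 20) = (z - 3)*(z + 1)*(z^3 - 2*z^2 - 19*z + 20) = (z - 3)*(z + 1)*(z + 4)*(z^2 - 6*z + 5) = (z - 5)*(z - 3)*(z + 1)*(z + 4)*(z - 1)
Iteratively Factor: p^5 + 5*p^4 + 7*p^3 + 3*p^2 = (p)*(p^4 + 5*p^3 + 7*p^2 + 3*p) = p*(p + 1)*(p^3 + 4*p^2 + 3*p) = p*(p + 1)*(p + 3)*(p^2 + p) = p*(p + 1)^2*(p + 3)*(p)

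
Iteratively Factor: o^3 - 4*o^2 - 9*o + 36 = (o - 4)*(o^2 - 9) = (o - 4)*(o + 3)*(o - 3)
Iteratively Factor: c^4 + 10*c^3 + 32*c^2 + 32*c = (c + 4)*(c^3 + 6*c^2 + 8*c) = c*(c + 4)*(c^2 + 6*c + 8) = c*(c + 4)^2*(c + 2)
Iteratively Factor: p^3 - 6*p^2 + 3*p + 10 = (p - 5)*(p^2 - p - 2) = (p - 5)*(p - 2)*(p + 1)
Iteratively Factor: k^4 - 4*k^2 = (k)*(k^3 - 4*k) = k*(k - 2)*(k^2 + 2*k) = k*(k - 2)*(k + 2)*(k)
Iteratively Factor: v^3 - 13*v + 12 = (v - 1)*(v^2 + v - 12) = (v - 3)*(v - 1)*(v + 4)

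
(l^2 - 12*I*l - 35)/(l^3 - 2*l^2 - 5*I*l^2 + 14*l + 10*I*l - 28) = (l - 5*I)/(l^2 + 2*l*(-1 + I) - 4*I)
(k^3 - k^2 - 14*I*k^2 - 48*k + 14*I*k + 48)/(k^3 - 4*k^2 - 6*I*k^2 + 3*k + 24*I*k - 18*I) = (k - 8*I)/(k - 3)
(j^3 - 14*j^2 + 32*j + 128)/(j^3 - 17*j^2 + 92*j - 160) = (j^2 - 6*j - 16)/(j^2 - 9*j + 20)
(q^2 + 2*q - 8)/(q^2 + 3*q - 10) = (q + 4)/(q + 5)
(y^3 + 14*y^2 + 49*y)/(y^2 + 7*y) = y + 7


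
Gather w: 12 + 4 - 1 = 15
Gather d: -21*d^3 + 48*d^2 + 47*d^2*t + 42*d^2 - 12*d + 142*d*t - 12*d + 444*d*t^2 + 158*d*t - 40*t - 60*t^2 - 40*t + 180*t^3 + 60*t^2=-21*d^3 + d^2*(47*t + 90) + d*(444*t^2 + 300*t - 24) + 180*t^3 - 80*t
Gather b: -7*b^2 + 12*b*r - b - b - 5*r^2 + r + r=-7*b^2 + b*(12*r - 2) - 5*r^2 + 2*r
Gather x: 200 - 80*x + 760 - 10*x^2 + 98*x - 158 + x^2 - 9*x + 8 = -9*x^2 + 9*x + 810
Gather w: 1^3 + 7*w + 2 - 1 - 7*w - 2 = 0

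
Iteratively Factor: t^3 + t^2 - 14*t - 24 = (t + 3)*(t^2 - 2*t - 8) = (t + 2)*(t + 3)*(t - 4)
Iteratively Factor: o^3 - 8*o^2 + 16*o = (o)*(o^2 - 8*o + 16) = o*(o - 4)*(o - 4)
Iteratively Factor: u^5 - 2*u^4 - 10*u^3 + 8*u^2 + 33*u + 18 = (u + 2)*(u^4 - 4*u^3 - 2*u^2 + 12*u + 9) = (u + 1)*(u + 2)*(u^3 - 5*u^2 + 3*u + 9) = (u + 1)^2*(u + 2)*(u^2 - 6*u + 9) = (u - 3)*(u + 1)^2*(u + 2)*(u - 3)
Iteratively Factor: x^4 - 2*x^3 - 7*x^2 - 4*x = (x)*(x^3 - 2*x^2 - 7*x - 4) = x*(x + 1)*(x^2 - 3*x - 4) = x*(x + 1)^2*(x - 4)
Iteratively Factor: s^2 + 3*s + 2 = (s + 1)*(s + 2)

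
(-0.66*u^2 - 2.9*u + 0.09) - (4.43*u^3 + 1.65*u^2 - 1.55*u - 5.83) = -4.43*u^3 - 2.31*u^2 - 1.35*u + 5.92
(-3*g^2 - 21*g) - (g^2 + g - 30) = -4*g^2 - 22*g + 30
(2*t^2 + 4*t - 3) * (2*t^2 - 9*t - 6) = 4*t^4 - 10*t^3 - 54*t^2 + 3*t + 18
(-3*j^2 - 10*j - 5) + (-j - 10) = -3*j^2 - 11*j - 15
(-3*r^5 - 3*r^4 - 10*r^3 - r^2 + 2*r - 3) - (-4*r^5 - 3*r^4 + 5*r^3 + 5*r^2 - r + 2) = r^5 - 15*r^3 - 6*r^2 + 3*r - 5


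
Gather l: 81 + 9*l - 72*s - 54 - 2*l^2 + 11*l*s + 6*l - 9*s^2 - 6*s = -2*l^2 + l*(11*s + 15) - 9*s^2 - 78*s + 27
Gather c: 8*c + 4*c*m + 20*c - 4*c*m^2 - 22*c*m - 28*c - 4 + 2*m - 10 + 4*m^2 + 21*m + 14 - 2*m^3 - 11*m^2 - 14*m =c*(-4*m^2 - 18*m) - 2*m^3 - 7*m^2 + 9*m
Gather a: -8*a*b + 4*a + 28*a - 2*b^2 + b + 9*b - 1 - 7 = a*(32 - 8*b) - 2*b^2 + 10*b - 8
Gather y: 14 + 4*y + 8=4*y + 22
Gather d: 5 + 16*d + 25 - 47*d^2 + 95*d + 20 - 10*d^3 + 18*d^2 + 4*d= -10*d^3 - 29*d^2 + 115*d + 50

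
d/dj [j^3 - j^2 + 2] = j*(3*j - 2)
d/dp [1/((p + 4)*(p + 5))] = (-2*p - 9)/(p^4 + 18*p^3 + 121*p^2 + 360*p + 400)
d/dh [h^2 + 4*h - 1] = 2*h + 4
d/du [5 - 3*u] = -3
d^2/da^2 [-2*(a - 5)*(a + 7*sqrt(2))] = -4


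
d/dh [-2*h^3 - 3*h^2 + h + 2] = -6*h^2 - 6*h + 1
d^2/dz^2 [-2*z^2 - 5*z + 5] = -4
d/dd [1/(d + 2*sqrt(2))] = -1/(d + 2*sqrt(2))^2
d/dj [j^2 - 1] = 2*j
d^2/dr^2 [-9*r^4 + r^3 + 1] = 6*r*(1 - 18*r)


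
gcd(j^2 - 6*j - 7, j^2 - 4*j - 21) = j - 7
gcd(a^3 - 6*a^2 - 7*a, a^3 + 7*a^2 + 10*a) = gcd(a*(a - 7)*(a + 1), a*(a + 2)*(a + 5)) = a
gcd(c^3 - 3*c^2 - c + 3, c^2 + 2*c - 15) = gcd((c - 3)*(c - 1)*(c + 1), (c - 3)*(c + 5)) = c - 3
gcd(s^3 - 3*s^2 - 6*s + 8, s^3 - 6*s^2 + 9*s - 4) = s^2 - 5*s + 4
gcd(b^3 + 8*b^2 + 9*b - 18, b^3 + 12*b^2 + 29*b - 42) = b^2 + 5*b - 6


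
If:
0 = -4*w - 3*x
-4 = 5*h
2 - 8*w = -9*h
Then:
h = -4/5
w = -13/20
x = 13/15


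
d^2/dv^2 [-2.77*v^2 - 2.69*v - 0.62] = -5.54000000000000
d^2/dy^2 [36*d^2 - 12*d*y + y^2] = 2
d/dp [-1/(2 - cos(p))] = sin(p)/(cos(p) - 2)^2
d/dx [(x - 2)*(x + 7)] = 2*x + 5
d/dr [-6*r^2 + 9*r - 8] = 9 - 12*r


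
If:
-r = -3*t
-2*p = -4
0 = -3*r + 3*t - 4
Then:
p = 2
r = -2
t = -2/3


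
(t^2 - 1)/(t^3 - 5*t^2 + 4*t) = (t + 1)/(t*(t - 4))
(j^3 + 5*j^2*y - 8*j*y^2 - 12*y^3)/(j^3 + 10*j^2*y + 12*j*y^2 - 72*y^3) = (j + y)/(j + 6*y)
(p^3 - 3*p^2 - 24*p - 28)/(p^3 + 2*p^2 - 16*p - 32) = (p^2 - 5*p - 14)/(p^2 - 16)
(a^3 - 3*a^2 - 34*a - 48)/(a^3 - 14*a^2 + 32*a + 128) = (a + 3)/(a - 8)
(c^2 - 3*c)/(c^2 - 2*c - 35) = c*(3 - c)/(-c^2 + 2*c + 35)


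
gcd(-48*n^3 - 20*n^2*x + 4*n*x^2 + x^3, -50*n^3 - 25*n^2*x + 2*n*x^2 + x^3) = 2*n + x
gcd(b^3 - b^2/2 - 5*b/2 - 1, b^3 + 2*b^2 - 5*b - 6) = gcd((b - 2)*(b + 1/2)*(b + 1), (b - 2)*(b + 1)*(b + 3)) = b^2 - b - 2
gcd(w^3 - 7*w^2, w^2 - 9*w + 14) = w - 7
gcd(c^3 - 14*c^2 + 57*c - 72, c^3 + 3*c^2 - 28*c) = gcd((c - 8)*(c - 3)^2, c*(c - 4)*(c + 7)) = 1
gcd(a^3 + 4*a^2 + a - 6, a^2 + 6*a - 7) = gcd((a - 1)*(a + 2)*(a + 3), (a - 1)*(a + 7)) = a - 1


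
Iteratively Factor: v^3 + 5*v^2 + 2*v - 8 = (v + 4)*(v^2 + v - 2) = (v - 1)*(v + 4)*(v + 2)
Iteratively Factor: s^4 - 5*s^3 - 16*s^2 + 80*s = (s - 5)*(s^3 - 16*s) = (s - 5)*(s + 4)*(s^2 - 4*s) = (s - 5)*(s - 4)*(s + 4)*(s)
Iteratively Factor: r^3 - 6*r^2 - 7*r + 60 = (r - 5)*(r^2 - r - 12) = (r - 5)*(r + 3)*(r - 4)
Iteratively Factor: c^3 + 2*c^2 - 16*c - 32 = (c + 4)*(c^2 - 2*c - 8) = (c + 2)*(c + 4)*(c - 4)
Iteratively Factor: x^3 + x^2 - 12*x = (x + 4)*(x^2 - 3*x) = x*(x + 4)*(x - 3)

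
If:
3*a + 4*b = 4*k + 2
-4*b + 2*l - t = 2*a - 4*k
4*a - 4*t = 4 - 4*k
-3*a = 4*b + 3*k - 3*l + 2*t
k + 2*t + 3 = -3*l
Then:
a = -17/4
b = 241/48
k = 4/3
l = 7/6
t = -47/12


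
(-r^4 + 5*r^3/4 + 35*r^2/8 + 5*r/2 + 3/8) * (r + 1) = -r^5 + r^4/4 + 45*r^3/8 + 55*r^2/8 + 23*r/8 + 3/8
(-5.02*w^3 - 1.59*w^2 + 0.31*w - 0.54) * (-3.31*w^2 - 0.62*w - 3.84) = 16.6162*w^5 + 8.3753*w^4 + 19.2365*w^3 + 7.7008*w^2 - 0.8556*w + 2.0736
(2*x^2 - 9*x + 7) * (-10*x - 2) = -20*x^3 + 86*x^2 - 52*x - 14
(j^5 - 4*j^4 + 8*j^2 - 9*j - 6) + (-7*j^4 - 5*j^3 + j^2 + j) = j^5 - 11*j^4 - 5*j^3 + 9*j^2 - 8*j - 6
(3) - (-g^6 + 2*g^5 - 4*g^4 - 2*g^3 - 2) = g^6 - 2*g^5 + 4*g^4 + 2*g^3 + 5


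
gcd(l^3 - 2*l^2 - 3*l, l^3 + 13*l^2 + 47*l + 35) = l + 1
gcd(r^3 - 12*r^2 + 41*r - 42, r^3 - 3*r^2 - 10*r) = 1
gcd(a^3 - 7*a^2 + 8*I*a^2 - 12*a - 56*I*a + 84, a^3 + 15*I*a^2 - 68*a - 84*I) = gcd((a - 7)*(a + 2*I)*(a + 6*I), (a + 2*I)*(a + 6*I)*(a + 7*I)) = a^2 + 8*I*a - 12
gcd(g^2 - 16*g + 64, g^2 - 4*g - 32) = g - 8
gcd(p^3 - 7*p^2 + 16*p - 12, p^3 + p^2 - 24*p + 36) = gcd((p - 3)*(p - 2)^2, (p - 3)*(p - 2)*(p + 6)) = p^2 - 5*p + 6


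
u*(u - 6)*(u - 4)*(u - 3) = u^4 - 13*u^3 + 54*u^2 - 72*u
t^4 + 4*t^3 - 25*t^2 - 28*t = t*(t - 4)*(t + 1)*(t + 7)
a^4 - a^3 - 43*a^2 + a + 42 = (a - 7)*(a - 1)*(a + 1)*(a + 6)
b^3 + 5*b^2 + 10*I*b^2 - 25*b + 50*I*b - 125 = (b + 5)*(b + 5*I)^2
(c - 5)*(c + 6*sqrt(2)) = c^2 - 5*c + 6*sqrt(2)*c - 30*sqrt(2)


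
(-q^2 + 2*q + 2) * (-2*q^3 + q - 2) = 2*q^5 - 4*q^4 - 5*q^3 + 4*q^2 - 2*q - 4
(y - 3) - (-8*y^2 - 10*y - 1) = 8*y^2 + 11*y - 2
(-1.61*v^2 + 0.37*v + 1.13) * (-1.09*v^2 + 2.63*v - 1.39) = 1.7549*v^4 - 4.6376*v^3 + 1.9793*v^2 + 2.4576*v - 1.5707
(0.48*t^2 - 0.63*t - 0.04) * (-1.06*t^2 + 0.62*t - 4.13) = -0.5088*t^4 + 0.9654*t^3 - 2.3306*t^2 + 2.5771*t + 0.1652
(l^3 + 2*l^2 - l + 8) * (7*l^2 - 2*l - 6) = 7*l^5 + 12*l^4 - 17*l^3 + 46*l^2 - 10*l - 48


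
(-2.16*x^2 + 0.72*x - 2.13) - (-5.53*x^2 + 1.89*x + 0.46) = 3.37*x^2 - 1.17*x - 2.59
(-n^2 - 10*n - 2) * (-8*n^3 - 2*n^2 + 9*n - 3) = 8*n^5 + 82*n^4 + 27*n^3 - 83*n^2 + 12*n + 6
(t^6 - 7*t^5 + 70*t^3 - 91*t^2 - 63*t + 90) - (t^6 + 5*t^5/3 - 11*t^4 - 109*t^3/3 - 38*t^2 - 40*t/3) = -26*t^5/3 + 11*t^4 + 319*t^3/3 - 53*t^2 - 149*t/3 + 90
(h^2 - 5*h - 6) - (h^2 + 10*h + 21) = -15*h - 27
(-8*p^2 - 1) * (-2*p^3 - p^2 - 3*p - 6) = 16*p^5 + 8*p^4 + 26*p^3 + 49*p^2 + 3*p + 6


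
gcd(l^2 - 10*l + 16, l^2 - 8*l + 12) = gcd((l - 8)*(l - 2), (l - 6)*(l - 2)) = l - 2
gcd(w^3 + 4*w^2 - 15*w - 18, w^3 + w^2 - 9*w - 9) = w^2 - 2*w - 3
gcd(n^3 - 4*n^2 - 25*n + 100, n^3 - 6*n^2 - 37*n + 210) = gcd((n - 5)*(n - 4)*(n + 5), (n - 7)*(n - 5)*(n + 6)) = n - 5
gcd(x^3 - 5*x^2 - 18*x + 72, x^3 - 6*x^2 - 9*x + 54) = x^2 - 9*x + 18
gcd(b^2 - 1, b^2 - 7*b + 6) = b - 1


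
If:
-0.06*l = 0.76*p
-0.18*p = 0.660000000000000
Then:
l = 46.44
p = -3.67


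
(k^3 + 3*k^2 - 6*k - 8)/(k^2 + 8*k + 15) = (k^3 + 3*k^2 - 6*k - 8)/(k^2 + 8*k + 15)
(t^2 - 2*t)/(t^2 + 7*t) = (t - 2)/(t + 7)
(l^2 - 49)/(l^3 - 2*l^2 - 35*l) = (l + 7)/(l*(l + 5))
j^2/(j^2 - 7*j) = j/(j - 7)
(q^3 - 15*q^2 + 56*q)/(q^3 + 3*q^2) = (q^2 - 15*q + 56)/(q*(q + 3))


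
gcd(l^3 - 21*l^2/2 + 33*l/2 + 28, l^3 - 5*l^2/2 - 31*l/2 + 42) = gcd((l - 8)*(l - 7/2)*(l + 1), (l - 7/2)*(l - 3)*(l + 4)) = l - 7/2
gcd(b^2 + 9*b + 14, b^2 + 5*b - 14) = b + 7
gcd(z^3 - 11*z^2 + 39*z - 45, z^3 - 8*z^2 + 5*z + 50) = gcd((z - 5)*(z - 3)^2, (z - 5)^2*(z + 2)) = z - 5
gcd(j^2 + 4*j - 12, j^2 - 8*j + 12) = j - 2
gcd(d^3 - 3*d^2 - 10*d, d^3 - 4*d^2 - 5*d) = d^2 - 5*d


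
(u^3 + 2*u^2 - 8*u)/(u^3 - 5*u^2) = (u^2 + 2*u - 8)/(u*(u - 5))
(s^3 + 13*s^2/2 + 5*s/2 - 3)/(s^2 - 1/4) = 2*(s^2 + 7*s + 6)/(2*s + 1)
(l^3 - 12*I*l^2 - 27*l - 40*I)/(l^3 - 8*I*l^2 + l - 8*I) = (l - 5*I)/(l - I)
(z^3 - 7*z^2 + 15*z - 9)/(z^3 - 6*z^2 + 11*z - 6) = (z - 3)/(z - 2)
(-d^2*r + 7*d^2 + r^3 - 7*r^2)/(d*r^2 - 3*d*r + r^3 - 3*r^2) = (-d*r + 7*d + r^2 - 7*r)/(r*(r - 3))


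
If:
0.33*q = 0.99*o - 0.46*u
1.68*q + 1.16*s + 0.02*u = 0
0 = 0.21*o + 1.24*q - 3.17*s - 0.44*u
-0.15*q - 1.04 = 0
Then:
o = -68.37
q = -6.93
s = 12.49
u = -142.18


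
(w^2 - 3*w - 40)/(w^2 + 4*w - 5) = (w - 8)/(w - 1)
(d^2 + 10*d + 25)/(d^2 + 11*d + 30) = (d + 5)/(d + 6)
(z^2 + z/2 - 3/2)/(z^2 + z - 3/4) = 2*(z - 1)/(2*z - 1)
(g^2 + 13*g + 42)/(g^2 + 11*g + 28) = (g + 6)/(g + 4)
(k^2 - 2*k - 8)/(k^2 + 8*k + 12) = (k - 4)/(k + 6)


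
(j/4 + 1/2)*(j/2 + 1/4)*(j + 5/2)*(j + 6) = j^4/8 + 11*j^3/8 + 149*j^2/32 + 23*j/4 + 15/8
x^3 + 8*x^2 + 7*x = x*(x + 1)*(x + 7)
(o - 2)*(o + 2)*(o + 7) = o^3 + 7*o^2 - 4*o - 28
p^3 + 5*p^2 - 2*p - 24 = (p - 2)*(p + 3)*(p + 4)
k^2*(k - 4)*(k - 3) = k^4 - 7*k^3 + 12*k^2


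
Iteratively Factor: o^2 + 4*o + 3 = (o + 3)*(o + 1)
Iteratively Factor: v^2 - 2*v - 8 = (v + 2)*(v - 4)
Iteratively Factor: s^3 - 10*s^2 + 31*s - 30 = (s - 3)*(s^2 - 7*s + 10) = (s - 3)*(s - 2)*(s - 5)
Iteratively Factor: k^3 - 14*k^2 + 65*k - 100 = (k - 4)*(k^2 - 10*k + 25) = (k - 5)*(k - 4)*(k - 5)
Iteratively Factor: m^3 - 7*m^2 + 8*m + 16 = (m - 4)*(m^2 - 3*m - 4) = (m - 4)^2*(m + 1)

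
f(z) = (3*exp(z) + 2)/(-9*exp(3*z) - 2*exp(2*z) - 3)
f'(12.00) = 0.00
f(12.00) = 0.00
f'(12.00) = 0.00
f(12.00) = 0.00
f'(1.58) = 0.03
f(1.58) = -0.02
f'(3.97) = 0.00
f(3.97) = -0.00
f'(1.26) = 0.06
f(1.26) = -0.03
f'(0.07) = 0.54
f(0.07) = -0.32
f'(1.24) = 0.06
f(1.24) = -0.03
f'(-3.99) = -0.02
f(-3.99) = -0.68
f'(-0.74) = 0.35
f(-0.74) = -0.77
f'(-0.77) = 0.32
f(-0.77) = -0.78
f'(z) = (3*exp(z) + 2)*(27*exp(3*z) + 4*exp(2*z))/(-9*exp(3*z) - 2*exp(2*z) - 3)^2 + 3*exp(z)/(-9*exp(3*z) - 2*exp(2*z) - 3)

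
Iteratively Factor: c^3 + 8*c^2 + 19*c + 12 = (c + 3)*(c^2 + 5*c + 4) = (c + 1)*(c + 3)*(c + 4)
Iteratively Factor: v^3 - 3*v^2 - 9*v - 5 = (v + 1)*(v^2 - 4*v - 5) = (v + 1)^2*(v - 5)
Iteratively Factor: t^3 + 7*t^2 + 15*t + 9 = (t + 1)*(t^2 + 6*t + 9) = (t + 1)*(t + 3)*(t + 3)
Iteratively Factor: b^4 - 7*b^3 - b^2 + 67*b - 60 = (b - 1)*(b^3 - 6*b^2 - 7*b + 60) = (b - 4)*(b - 1)*(b^2 - 2*b - 15) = (b - 4)*(b - 1)*(b + 3)*(b - 5)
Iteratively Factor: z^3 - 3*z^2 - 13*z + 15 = (z - 1)*(z^2 - 2*z - 15) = (z - 5)*(z - 1)*(z + 3)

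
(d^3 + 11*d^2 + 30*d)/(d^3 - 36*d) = (d + 5)/(d - 6)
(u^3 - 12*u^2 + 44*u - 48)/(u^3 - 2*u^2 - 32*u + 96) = (u^2 - 8*u + 12)/(u^2 + 2*u - 24)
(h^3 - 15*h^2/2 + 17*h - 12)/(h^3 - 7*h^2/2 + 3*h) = (h - 4)/h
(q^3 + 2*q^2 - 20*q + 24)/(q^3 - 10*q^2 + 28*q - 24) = (q + 6)/(q - 6)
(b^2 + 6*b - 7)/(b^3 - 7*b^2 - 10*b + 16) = (b + 7)/(b^2 - 6*b - 16)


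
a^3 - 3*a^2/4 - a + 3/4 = (a - 1)*(a - 3/4)*(a + 1)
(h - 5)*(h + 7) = h^2 + 2*h - 35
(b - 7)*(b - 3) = b^2 - 10*b + 21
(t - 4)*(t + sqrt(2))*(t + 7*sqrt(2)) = t^3 - 4*t^2 + 8*sqrt(2)*t^2 - 32*sqrt(2)*t + 14*t - 56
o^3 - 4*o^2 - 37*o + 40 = (o - 8)*(o - 1)*(o + 5)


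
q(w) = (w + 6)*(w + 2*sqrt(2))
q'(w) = 2*w + 2*sqrt(2) + 6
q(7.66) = 143.27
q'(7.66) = 24.15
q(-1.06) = 8.74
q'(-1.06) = 6.71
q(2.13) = 40.31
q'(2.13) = 13.09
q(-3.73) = -2.05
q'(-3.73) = 1.37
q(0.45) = 21.15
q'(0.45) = 9.73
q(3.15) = 54.70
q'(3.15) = 15.13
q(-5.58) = -1.16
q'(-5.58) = -2.33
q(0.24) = 19.15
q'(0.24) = 9.31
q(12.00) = 266.91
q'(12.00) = 32.83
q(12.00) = 266.91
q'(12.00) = 32.83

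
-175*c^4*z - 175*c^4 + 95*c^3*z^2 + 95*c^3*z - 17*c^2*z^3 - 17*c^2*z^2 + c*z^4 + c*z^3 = (-7*c + z)*(-5*c + z)^2*(c*z + c)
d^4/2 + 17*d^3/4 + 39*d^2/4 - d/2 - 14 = (d/2 + 1)*(d - 1)*(d + 7/2)*(d + 4)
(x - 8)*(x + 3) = x^2 - 5*x - 24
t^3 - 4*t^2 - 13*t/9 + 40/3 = (t - 3)*(t - 8/3)*(t + 5/3)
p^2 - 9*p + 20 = (p - 5)*(p - 4)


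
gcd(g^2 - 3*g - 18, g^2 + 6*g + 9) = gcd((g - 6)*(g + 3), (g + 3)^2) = g + 3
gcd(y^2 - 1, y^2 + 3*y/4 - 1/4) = y + 1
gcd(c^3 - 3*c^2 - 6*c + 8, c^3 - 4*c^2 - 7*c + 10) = c^2 + c - 2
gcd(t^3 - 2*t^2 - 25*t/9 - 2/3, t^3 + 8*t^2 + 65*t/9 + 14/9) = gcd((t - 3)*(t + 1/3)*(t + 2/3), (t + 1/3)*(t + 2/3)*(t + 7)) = t^2 + t + 2/9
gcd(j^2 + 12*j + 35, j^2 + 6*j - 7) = j + 7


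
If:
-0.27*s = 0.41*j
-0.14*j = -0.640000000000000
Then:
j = 4.57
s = -6.94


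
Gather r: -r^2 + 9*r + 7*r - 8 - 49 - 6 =-r^2 + 16*r - 63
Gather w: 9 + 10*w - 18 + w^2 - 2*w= w^2 + 8*w - 9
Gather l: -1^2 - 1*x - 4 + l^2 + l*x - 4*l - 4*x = l^2 + l*(x - 4) - 5*x - 5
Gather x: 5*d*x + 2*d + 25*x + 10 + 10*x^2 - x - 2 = 2*d + 10*x^2 + x*(5*d + 24) + 8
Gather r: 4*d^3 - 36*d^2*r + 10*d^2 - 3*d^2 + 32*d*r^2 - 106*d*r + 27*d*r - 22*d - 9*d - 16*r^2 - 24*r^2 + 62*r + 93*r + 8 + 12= 4*d^3 + 7*d^2 - 31*d + r^2*(32*d - 40) + r*(-36*d^2 - 79*d + 155) + 20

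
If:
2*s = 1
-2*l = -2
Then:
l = 1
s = 1/2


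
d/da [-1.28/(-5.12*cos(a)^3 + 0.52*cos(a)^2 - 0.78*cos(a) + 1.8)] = (19.6608*cos(a)^2 - 1.3312*cos(a) + 0.9984)*sin(a)/(5.12*cos(a)^3 - 0.52*cos(a)^2 + 0.78*cos(a) - 1.8)^2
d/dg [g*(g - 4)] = 2*g - 4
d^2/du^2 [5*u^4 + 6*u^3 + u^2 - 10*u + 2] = 60*u^2 + 36*u + 2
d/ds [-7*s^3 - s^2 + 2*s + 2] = -21*s^2 - 2*s + 2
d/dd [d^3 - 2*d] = 3*d^2 - 2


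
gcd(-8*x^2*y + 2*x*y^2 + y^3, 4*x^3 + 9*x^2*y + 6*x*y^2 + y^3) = 4*x + y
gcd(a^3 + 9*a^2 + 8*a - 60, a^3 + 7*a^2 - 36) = a^2 + 4*a - 12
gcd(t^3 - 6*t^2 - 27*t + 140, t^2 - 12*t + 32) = t - 4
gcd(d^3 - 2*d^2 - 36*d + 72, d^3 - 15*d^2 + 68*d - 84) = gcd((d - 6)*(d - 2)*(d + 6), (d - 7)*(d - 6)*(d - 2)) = d^2 - 8*d + 12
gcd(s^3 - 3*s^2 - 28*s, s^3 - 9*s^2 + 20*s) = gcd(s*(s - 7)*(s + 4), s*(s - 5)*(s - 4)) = s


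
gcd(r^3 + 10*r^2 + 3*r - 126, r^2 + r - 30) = r + 6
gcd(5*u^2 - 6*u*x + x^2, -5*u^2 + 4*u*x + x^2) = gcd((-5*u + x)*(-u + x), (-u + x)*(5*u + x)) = -u + x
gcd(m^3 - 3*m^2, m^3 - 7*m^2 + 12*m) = m^2 - 3*m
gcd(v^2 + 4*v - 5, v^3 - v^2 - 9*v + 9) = v - 1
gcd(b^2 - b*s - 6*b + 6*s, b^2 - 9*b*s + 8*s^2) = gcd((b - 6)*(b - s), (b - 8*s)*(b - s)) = -b + s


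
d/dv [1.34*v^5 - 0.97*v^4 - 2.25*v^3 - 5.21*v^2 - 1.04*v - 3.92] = 6.7*v^4 - 3.88*v^3 - 6.75*v^2 - 10.42*v - 1.04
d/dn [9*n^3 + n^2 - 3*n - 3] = 27*n^2 + 2*n - 3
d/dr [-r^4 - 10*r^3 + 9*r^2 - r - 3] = -4*r^3 - 30*r^2 + 18*r - 1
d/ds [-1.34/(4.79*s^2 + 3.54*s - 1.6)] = (12.8372*s + 4.7436)/(4.79*s^2 + 3.54*s - 1.6)^2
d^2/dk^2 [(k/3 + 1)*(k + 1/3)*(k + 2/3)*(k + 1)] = 4*k^2 + 10*k + 130/27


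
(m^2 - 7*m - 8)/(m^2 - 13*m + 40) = (m + 1)/(m - 5)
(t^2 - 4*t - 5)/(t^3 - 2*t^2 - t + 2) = (t - 5)/(t^2 - 3*t + 2)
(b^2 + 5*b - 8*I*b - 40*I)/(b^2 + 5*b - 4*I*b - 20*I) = (b - 8*I)/(b - 4*I)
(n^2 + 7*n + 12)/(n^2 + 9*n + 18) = (n + 4)/(n + 6)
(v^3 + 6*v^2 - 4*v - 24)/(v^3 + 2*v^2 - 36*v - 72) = (v - 2)/(v - 6)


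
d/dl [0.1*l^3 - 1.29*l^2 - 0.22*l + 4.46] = 0.3*l^2 - 2.58*l - 0.22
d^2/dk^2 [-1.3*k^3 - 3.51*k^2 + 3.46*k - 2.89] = -7.8*k - 7.02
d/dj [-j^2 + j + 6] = 1 - 2*j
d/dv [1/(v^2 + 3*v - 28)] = (-2*v - 3)/(v^2 + 3*v - 28)^2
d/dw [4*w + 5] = 4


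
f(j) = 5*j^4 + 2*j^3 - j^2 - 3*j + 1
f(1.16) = 8.35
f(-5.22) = 3417.31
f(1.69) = 43.51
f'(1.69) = 107.29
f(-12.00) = 100117.00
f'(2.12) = 210.29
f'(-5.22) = -2673.80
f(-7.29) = 13316.36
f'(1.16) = 33.97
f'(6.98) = 7076.73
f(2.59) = 246.26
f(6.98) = 12479.86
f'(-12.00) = -33675.00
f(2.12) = 110.20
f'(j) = 20*j^3 + 6*j^2 - 2*j - 3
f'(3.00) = 585.00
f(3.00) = 442.00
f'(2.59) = 379.55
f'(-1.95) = -124.58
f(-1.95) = 60.51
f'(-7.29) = -7417.97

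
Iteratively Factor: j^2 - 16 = (j - 4)*(j + 4)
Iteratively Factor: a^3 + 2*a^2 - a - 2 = (a + 2)*(a^2 - 1) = (a - 1)*(a + 2)*(a + 1)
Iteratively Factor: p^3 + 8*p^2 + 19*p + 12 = (p + 1)*(p^2 + 7*p + 12) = (p + 1)*(p + 4)*(p + 3)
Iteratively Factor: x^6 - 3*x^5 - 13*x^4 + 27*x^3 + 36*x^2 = (x - 4)*(x^5 + x^4 - 9*x^3 - 9*x^2) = (x - 4)*(x + 3)*(x^4 - 2*x^3 - 3*x^2) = x*(x - 4)*(x + 3)*(x^3 - 2*x^2 - 3*x) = x*(x - 4)*(x - 3)*(x + 3)*(x^2 + x) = x*(x - 4)*(x - 3)*(x + 1)*(x + 3)*(x)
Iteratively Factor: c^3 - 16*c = (c + 4)*(c^2 - 4*c) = c*(c + 4)*(c - 4)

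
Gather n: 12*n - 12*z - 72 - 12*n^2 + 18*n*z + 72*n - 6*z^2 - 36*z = -12*n^2 + n*(18*z + 84) - 6*z^2 - 48*z - 72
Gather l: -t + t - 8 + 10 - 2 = 0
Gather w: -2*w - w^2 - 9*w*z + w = -w^2 + w*(-9*z - 1)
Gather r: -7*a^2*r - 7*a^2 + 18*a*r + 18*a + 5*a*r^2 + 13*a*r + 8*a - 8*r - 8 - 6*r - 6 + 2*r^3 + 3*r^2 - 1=-7*a^2 + 26*a + 2*r^3 + r^2*(5*a + 3) + r*(-7*a^2 + 31*a - 14) - 15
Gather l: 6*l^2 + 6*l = 6*l^2 + 6*l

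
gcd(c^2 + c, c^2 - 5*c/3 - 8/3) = c + 1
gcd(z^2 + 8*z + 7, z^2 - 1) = z + 1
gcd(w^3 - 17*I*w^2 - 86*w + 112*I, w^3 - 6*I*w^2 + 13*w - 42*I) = w^2 - 9*I*w - 14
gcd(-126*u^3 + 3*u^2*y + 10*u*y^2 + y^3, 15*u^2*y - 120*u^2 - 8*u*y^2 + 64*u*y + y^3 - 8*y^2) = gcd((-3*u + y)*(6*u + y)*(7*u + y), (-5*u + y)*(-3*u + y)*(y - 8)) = -3*u + y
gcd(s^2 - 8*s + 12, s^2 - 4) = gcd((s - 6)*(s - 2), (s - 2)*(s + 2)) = s - 2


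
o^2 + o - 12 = (o - 3)*(o + 4)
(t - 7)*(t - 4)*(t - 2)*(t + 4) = t^4 - 9*t^3 - 2*t^2 + 144*t - 224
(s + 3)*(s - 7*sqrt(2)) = s^2 - 7*sqrt(2)*s + 3*s - 21*sqrt(2)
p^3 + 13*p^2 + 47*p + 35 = (p + 1)*(p + 5)*(p + 7)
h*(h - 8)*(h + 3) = h^3 - 5*h^2 - 24*h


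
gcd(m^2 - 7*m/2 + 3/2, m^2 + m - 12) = m - 3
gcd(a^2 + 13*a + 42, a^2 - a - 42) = a + 6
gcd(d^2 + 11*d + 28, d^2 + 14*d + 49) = d + 7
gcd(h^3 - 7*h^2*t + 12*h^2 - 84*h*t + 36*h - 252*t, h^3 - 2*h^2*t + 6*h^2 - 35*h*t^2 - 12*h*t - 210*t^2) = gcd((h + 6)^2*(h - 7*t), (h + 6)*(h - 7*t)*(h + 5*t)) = -h^2 + 7*h*t - 6*h + 42*t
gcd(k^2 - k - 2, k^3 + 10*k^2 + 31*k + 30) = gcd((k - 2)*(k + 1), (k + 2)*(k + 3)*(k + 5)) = 1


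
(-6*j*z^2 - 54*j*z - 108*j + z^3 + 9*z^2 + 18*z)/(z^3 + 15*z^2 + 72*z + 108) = (-6*j + z)/(z + 6)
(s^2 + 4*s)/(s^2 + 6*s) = (s + 4)/(s + 6)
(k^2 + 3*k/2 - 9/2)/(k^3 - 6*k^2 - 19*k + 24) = (k - 3/2)/(k^2 - 9*k + 8)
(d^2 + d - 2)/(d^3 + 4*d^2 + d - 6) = 1/(d + 3)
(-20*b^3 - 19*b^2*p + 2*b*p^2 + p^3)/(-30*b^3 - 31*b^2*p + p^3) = (-4*b + p)/(-6*b + p)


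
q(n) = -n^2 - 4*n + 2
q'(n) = -2*n - 4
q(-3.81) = 2.72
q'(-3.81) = 3.62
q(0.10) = 1.59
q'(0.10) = -4.20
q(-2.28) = 5.92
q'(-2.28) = 0.56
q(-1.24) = 5.42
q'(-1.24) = -1.52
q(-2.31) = 5.90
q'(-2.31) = 0.62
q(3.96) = -29.52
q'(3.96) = -11.92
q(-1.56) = 5.81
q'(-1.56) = -0.88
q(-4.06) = 1.76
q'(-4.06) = 4.12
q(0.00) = 2.00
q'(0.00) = -4.00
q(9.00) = -115.00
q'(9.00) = -22.00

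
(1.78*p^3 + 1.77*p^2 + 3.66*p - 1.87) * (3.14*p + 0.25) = 5.5892*p^4 + 6.0028*p^3 + 11.9349*p^2 - 4.9568*p - 0.4675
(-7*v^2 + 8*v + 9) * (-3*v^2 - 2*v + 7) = 21*v^4 - 10*v^3 - 92*v^2 + 38*v + 63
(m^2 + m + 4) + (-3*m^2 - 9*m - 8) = -2*m^2 - 8*m - 4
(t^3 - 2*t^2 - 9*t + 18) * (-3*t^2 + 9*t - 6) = -3*t^5 + 15*t^4 + 3*t^3 - 123*t^2 + 216*t - 108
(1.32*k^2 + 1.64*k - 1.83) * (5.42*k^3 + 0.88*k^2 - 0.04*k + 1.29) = 7.1544*k^5 + 10.0504*k^4 - 8.5282*k^3 + 0.0268*k^2 + 2.1888*k - 2.3607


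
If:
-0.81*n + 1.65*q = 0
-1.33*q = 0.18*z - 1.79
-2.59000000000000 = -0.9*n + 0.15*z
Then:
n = 2.83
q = 1.39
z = -0.31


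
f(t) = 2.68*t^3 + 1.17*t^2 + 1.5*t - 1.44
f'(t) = 8.04*t^2 + 2.34*t + 1.5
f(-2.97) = -65.79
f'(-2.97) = 65.47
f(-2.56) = -42.58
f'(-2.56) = 48.20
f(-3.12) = -76.13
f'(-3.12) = 72.46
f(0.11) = -1.26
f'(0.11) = 1.85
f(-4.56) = -238.07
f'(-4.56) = 158.01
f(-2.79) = -54.72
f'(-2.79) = 57.56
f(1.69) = 17.37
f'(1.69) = 28.42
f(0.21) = -1.05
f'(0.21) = 2.35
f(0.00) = -1.44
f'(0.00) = 1.50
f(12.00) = 4816.08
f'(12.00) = 1187.34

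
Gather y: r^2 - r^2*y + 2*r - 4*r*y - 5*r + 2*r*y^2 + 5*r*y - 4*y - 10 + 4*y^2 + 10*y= r^2 - 3*r + y^2*(2*r + 4) + y*(-r^2 + r + 6) - 10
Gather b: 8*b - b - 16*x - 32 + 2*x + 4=7*b - 14*x - 28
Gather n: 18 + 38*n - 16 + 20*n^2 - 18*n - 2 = 20*n^2 + 20*n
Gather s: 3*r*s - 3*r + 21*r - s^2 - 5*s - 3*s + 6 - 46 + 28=18*r - s^2 + s*(3*r - 8) - 12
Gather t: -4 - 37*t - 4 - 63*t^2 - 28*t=-63*t^2 - 65*t - 8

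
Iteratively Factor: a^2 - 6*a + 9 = (a - 3)*(a - 3)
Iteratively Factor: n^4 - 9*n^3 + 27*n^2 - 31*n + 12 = (n - 1)*(n^3 - 8*n^2 + 19*n - 12) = (n - 4)*(n - 1)*(n^2 - 4*n + 3) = (n - 4)*(n - 3)*(n - 1)*(n - 1)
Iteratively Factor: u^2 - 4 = (u + 2)*(u - 2)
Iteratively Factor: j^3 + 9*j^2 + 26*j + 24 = (j + 3)*(j^2 + 6*j + 8) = (j + 3)*(j + 4)*(j + 2)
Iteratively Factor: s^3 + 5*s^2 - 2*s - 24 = (s + 3)*(s^2 + 2*s - 8) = (s + 3)*(s + 4)*(s - 2)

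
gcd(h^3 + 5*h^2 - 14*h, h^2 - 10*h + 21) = 1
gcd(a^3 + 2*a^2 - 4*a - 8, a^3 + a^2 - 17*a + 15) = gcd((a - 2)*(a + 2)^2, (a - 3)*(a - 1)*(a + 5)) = 1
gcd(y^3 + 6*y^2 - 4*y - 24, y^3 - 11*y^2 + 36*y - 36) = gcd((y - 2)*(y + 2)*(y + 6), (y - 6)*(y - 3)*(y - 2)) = y - 2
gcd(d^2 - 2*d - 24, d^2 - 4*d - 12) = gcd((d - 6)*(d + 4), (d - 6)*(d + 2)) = d - 6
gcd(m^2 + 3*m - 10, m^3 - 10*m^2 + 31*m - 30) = m - 2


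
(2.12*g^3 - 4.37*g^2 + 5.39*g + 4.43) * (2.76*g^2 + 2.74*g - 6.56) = 5.8512*g^5 - 6.2524*g^4 - 11.0046*g^3 + 55.6626*g^2 - 23.2202*g - 29.0608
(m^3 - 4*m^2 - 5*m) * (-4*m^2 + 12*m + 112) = -4*m^5 + 28*m^4 + 84*m^3 - 508*m^2 - 560*m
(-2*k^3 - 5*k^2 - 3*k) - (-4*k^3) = 2*k^3 - 5*k^2 - 3*k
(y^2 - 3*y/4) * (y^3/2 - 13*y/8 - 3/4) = y^5/2 - 3*y^4/8 - 13*y^3/8 + 15*y^2/32 + 9*y/16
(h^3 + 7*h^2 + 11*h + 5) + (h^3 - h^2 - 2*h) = 2*h^3 + 6*h^2 + 9*h + 5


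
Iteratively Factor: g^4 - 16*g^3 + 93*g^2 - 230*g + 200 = (g - 4)*(g^3 - 12*g^2 + 45*g - 50) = (g - 5)*(g - 4)*(g^2 - 7*g + 10) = (g - 5)^2*(g - 4)*(g - 2)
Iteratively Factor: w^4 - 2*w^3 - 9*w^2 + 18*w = (w)*(w^3 - 2*w^2 - 9*w + 18) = w*(w - 3)*(w^2 + w - 6) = w*(w - 3)*(w + 3)*(w - 2)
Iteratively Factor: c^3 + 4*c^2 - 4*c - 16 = (c - 2)*(c^2 + 6*c + 8) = (c - 2)*(c + 4)*(c + 2)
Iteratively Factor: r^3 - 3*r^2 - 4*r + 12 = (r + 2)*(r^2 - 5*r + 6) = (r - 2)*(r + 2)*(r - 3)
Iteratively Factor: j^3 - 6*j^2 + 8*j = (j)*(j^2 - 6*j + 8) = j*(j - 2)*(j - 4)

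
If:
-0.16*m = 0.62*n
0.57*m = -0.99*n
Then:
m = 0.00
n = 0.00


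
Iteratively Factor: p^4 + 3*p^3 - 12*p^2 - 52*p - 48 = (p + 2)*(p^3 + p^2 - 14*p - 24) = (p + 2)*(p + 3)*(p^2 - 2*p - 8) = (p + 2)^2*(p + 3)*(p - 4)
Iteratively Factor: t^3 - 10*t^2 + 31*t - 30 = (t - 3)*(t^2 - 7*t + 10) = (t - 3)*(t - 2)*(t - 5)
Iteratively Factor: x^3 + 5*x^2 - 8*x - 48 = (x + 4)*(x^2 + x - 12) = (x - 3)*(x + 4)*(x + 4)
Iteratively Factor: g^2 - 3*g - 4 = (g - 4)*(g + 1)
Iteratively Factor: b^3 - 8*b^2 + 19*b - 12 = (b - 4)*(b^2 - 4*b + 3) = (b - 4)*(b - 1)*(b - 3)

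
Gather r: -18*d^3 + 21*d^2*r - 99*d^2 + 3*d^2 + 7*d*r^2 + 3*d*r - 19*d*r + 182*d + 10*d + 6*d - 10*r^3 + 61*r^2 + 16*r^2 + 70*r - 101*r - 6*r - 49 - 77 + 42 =-18*d^3 - 96*d^2 + 198*d - 10*r^3 + r^2*(7*d + 77) + r*(21*d^2 - 16*d - 37) - 84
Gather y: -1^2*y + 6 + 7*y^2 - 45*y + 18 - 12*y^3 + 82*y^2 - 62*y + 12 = -12*y^3 + 89*y^2 - 108*y + 36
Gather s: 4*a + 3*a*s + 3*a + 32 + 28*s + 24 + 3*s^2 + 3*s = 7*a + 3*s^2 + s*(3*a + 31) + 56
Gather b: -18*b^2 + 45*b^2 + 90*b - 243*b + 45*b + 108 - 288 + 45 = 27*b^2 - 108*b - 135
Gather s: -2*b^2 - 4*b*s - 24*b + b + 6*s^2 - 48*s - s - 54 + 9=-2*b^2 - 23*b + 6*s^2 + s*(-4*b - 49) - 45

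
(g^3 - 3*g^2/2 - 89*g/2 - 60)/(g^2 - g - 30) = (g^2 - 13*g/2 - 12)/(g - 6)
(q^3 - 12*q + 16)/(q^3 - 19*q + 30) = (q^3 - 12*q + 16)/(q^3 - 19*q + 30)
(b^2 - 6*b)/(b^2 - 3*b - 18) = b/(b + 3)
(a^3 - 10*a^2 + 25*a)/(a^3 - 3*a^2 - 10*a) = (a - 5)/(a + 2)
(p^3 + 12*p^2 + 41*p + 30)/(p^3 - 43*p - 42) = (p + 5)/(p - 7)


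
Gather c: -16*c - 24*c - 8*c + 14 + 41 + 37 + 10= 102 - 48*c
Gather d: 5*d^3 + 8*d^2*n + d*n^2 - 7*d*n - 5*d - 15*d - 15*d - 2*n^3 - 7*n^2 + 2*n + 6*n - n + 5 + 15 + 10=5*d^3 + 8*d^2*n + d*(n^2 - 7*n - 35) - 2*n^3 - 7*n^2 + 7*n + 30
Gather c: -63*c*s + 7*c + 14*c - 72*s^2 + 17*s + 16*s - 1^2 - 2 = c*(21 - 63*s) - 72*s^2 + 33*s - 3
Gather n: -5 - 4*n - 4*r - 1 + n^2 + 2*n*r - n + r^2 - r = n^2 + n*(2*r - 5) + r^2 - 5*r - 6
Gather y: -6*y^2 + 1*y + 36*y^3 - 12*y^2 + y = 36*y^3 - 18*y^2 + 2*y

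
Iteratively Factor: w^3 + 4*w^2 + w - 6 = (w + 2)*(w^2 + 2*w - 3) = (w - 1)*(w + 2)*(w + 3)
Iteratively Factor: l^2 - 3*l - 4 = (l - 4)*(l + 1)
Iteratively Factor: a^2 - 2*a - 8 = (a + 2)*(a - 4)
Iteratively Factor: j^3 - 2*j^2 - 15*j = (j)*(j^2 - 2*j - 15) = j*(j + 3)*(j - 5)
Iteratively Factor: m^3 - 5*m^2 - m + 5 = (m - 5)*(m^2 - 1) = (m - 5)*(m + 1)*(m - 1)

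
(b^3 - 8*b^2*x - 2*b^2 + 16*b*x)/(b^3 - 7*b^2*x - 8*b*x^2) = (b - 2)/(b + x)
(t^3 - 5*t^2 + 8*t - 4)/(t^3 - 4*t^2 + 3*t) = (t^2 - 4*t + 4)/(t*(t - 3))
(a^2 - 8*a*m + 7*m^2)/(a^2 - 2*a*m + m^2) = (a - 7*m)/(a - m)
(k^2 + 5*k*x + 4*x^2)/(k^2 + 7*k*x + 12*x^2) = (k + x)/(k + 3*x)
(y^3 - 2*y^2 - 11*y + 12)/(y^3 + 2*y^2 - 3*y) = (y - 4)/y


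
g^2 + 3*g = g*(g + 3)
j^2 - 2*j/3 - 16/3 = (j - 8/3)*(j + 2)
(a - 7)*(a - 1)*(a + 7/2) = a^3 - 9*a^2/2 - 21*a + 49/2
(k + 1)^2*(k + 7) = k^3 + 9*k^2 + 15*k + 7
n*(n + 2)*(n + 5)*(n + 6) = n^4 + 13*n^3 + 52*n^2 + 60*n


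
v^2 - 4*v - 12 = (v - 6)*(v + 2)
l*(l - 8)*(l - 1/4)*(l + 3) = l^4 - 21*l^3/4 - 91*l^2/4 + 6*l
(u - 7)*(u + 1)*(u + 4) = u^3 - 2*u^2 - 31*u - 28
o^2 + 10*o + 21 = (o + 3)*(o + 7)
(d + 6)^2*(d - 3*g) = d^3 - 3*d^2*g + 12*d^2 - 36*d*g + 36*d - 108*g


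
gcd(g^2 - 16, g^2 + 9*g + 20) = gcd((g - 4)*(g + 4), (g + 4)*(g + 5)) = g + 4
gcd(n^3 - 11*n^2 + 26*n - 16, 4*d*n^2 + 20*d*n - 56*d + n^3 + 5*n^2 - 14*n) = n - 2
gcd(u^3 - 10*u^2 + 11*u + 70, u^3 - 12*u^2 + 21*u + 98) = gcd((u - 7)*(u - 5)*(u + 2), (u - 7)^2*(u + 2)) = u^2 - 5*u - 14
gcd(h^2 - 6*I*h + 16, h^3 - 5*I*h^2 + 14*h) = h + 2*I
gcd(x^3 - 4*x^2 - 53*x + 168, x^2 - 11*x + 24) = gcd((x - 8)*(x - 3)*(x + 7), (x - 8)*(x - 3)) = x^2 - 11*x + 24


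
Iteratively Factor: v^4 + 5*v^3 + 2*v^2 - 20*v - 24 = (v + 2)*(v^3 + 3*v^2 - 4*v - 12) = (v + 2)^2*(v^2 + v - 6) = (v + 2)^2*(v + 3)*(v - 2)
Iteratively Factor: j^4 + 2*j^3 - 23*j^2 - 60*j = (j - 5)*(j^3 + 7*j^2 + 12*j) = (j - 5)*(j + 4)*(j^2 + 3*j) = j*(j - 5)*(j + 4)*(j + 3)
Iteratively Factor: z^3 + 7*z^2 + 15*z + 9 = (z + 3)*(z^2 + 4*z + 3) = (z + 3)^2*(z + 1)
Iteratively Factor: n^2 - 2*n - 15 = (n + 3)*(n - 5)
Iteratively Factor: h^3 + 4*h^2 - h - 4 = (h + 1)*(h^2 + 3*h - 4) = (h - 1)*(h + 1)*(h + 4)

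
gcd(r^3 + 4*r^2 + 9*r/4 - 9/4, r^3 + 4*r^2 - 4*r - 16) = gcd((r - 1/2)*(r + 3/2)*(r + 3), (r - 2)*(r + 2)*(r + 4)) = 1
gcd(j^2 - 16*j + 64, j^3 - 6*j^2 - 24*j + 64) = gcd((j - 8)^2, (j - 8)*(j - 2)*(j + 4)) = j - 8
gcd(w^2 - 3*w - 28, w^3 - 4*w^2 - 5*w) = 1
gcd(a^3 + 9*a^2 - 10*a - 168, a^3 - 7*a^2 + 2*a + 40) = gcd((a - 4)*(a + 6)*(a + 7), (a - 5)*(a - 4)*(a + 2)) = a - 4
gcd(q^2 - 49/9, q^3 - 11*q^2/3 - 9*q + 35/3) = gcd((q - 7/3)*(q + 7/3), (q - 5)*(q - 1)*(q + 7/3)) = q + 7/3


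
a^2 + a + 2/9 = (a + 1/3)*(a + 2/3)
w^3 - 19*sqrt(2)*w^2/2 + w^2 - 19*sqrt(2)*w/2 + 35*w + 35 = (w + 1)*(w - 7*sqrt(2))*(w - 5*sqrt(2)/2)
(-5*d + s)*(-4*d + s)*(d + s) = 20*d^3 + 11*d^2*s - 8*d*s^2 + s^3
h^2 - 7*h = h*(h - 7)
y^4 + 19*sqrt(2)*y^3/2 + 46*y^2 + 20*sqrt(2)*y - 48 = (y - sqrt(2)/2)*(y + 2*sqrt(2))^2*(y + 6*sqrt(2))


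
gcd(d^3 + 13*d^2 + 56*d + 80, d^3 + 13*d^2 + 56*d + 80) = d^3 + 13*d^2 + 56*d + 80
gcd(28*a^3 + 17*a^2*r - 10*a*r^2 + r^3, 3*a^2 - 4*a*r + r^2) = 1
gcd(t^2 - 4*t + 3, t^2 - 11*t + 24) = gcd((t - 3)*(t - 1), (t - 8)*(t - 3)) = t - 3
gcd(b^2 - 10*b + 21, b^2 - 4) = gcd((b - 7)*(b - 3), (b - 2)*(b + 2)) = 1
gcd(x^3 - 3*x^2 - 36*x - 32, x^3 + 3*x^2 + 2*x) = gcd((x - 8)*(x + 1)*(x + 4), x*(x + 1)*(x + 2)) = x + 1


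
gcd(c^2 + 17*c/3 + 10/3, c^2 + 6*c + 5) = c + 5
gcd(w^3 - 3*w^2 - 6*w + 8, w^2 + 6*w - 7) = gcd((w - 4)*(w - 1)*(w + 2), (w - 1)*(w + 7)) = w - 1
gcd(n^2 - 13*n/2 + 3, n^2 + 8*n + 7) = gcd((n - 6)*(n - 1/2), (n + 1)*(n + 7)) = 1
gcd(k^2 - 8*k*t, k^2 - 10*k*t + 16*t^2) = -k + 8*t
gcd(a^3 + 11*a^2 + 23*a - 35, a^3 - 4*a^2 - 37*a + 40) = a^2 + 4*a - 5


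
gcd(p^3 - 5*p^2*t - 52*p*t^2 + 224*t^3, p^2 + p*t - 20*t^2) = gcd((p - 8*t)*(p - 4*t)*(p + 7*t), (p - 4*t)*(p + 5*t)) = p - 4*t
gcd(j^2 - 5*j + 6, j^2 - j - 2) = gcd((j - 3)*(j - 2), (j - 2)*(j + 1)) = j - 2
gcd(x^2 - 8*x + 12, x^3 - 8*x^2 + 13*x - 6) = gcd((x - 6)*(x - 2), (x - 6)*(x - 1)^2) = x - 6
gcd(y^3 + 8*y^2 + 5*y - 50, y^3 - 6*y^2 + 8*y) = y - 2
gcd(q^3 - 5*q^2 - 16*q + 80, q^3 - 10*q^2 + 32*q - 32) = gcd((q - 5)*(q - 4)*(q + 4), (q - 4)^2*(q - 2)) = q - 4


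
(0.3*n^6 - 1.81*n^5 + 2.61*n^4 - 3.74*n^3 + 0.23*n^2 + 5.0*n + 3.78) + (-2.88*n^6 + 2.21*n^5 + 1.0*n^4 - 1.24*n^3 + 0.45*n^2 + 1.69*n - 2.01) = -2.58*n^6 + 0.4*n^5 + 3.61*n^4 - 4.98*n^3 + 0.68*n^2 + 6.69*n + 1.77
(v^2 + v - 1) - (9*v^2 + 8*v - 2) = -8*v^2 - 7*v + 1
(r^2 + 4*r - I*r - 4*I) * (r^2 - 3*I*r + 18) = r^4 + 4*r^3 - 4*I*r^3 + 15*r^2 - 16*I*r^2 + 60*r - 18*I*r - 72*I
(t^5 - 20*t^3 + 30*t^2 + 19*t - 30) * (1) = t^5 - 20*t^3 + 30*t^2 + 19*t - 30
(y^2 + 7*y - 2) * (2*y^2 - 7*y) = 2*y^4 + 7*y^3 - 53*y^2 + 14*y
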